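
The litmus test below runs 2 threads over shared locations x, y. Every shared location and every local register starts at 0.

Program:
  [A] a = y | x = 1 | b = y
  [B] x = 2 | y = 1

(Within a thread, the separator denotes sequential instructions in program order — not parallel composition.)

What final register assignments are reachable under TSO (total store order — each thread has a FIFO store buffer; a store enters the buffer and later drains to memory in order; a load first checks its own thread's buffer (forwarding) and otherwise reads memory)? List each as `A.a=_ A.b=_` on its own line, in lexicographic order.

A.a=0 A.b=0
A.a=0 A.b=1
A.a=1 A.b=1

outcome vector order: (A.a,A.b)
|TSO outcomes| = 3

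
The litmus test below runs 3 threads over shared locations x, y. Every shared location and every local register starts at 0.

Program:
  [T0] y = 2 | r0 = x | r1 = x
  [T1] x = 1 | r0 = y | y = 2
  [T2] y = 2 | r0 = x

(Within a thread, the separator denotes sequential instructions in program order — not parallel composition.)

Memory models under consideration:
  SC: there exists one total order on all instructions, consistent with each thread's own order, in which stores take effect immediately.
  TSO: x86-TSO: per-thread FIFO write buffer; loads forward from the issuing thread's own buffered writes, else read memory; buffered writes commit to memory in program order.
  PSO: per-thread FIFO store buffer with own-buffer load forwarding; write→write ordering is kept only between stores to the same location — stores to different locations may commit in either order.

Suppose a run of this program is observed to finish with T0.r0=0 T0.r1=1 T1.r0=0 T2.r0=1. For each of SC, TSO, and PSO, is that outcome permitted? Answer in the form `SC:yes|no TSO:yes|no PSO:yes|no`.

SC:no TSO:yes PSO:yes

outcome vector order: (T0.r0,T0.r1,T1.r0,T2.r0)
SC: 7 outcomes — {0020; 0021; 0120; 0121; 1101; 1120; 1121}
TSO: 12 outcomes — {0000; 0001; 0020; 0021; 0100; 0101; 0120; 0121; 1100; 1101; 1120; 1121}
PSO: 12 outcomes — {0000; 0001; 0020; 0021; 0100; 0101; 0120; 0121; 1100; 1101; 1120; 1121}
target 0101 ∈ {TSO,PSO}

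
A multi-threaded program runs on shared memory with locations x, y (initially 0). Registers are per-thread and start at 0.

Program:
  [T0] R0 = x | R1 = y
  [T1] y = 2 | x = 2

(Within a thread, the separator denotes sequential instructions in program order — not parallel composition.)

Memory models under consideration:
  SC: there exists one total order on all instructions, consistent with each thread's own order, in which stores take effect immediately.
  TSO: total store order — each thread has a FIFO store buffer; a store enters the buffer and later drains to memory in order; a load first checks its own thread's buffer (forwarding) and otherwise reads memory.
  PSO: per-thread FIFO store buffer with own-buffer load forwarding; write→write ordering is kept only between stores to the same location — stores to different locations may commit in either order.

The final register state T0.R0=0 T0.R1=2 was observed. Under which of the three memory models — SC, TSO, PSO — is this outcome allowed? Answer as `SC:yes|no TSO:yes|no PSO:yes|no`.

SC:yes TSO:yes PSO:yes

outcome vector order: (T0.R0,T0.R1)
SC (3): 0/0; 0/2; 2/2
TSO (3): 0/0; 0/2; 2/2
PSO (4): 0/0; 0/2; 2/0; 2/2
target 0/2 ∈ {SC,TSO,PSO}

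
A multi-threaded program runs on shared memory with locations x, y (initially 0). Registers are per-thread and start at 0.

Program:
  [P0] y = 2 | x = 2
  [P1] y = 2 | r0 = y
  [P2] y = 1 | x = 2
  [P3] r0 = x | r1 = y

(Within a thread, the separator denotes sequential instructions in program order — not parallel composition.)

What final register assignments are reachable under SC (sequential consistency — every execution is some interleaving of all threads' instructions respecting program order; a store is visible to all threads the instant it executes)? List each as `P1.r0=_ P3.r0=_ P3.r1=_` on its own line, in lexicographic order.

P1.r0=1 P3.r0=0 P3.r1=0
P1.r0=1 P3.r0=0 P3.r1=1
P1.r0=1 P3.r0=0 P3.r1=2
P1.r0=1 P3.r0=2 P3.r1=1
P1.r0=1 P3.r0=2 P3.r1=2
P1.r0=2 P3.r0=0 P3.r1=0
P1.r0=2 P3.r0=0 P3.r1=1
P1.r0=2 P3.r0=0 P3.r1=2
P1.r0=2 P3.r0=2 P3.r1=1
P1.r0=2 P3.r0=2 P3.r1=2

outcome vector order: (P1.r0,P3.r0,P3.r1)
|SC outcomes| = 10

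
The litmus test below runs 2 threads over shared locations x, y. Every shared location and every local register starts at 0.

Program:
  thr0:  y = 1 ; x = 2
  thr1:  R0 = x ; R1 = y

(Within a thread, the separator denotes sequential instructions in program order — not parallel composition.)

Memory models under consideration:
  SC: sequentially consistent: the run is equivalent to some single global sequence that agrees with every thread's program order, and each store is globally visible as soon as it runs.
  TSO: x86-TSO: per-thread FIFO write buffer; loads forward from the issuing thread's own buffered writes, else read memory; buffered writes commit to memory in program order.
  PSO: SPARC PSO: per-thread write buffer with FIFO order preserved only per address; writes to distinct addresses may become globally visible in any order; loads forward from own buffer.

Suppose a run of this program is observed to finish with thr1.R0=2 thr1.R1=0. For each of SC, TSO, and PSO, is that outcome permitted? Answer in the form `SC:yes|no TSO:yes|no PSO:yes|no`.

outcome vector order: (thr1.R0,thr1.R1)
[SC] allowed = {(0,0), (0,1), (2,1)}
[TSO] allowed = {(0,0), (0,1), (2,1)}
[PSO] allowed = {(0,0), (0,1), (2,0), (2,1)}
target (2,0) ∈ {PSO}

SC:no TSO:no PSO:yes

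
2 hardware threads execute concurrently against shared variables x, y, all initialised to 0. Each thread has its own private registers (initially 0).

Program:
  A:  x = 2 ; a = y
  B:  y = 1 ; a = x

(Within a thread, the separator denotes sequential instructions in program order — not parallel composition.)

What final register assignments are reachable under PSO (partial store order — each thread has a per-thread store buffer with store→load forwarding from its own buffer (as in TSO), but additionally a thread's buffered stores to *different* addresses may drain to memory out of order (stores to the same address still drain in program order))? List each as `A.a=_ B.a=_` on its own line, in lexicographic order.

A.a=0 B.a=0
A.a=0 B.a=2
A.a=1 B.a=0
A.a=1 B.a=2

outcome vector order: (A.a,B.a)
|PSO outcomes| = 4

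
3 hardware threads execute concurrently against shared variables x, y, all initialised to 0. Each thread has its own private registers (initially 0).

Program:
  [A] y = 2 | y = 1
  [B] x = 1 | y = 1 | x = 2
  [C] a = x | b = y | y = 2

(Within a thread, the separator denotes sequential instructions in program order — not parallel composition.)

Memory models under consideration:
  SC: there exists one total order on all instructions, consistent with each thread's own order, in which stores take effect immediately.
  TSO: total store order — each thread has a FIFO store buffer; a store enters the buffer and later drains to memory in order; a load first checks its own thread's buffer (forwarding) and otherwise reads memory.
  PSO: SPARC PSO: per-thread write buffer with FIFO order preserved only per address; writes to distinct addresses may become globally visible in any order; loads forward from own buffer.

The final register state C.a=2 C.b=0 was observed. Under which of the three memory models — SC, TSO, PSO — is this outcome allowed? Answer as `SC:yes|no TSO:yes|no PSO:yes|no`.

SC:no TSO:no PSO:yes

outcome vector order: (C.a,C.b)
SC (8): <0 0> <0 1> <0 2> <1 0> <1 1> <1 2> <2 1> <2 2>
TSO (8): <0 0> <0 1> <0 2> <1 0> <1 1> <1 2> <2 1> <2 2>
PSO (9): <0 0> <0 1> <0 2> <1 0> <1 1> <1 2> <2 0> <2 1> <2 2>
target <2 0> ∈ {PSO}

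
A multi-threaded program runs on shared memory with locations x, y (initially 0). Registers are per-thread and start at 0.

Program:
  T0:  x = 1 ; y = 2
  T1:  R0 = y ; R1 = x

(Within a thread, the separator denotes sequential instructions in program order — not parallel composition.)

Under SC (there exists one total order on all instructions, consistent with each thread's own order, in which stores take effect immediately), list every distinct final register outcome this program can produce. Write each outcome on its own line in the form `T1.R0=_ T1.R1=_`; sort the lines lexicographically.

outcome vector order: (T1.R0,T1.R1)
|SC outcomes| = 3

T1.R0=0 T1.R1=0
T1.R0=0 T1.R1=1
T1.R0=2 T1.R1=1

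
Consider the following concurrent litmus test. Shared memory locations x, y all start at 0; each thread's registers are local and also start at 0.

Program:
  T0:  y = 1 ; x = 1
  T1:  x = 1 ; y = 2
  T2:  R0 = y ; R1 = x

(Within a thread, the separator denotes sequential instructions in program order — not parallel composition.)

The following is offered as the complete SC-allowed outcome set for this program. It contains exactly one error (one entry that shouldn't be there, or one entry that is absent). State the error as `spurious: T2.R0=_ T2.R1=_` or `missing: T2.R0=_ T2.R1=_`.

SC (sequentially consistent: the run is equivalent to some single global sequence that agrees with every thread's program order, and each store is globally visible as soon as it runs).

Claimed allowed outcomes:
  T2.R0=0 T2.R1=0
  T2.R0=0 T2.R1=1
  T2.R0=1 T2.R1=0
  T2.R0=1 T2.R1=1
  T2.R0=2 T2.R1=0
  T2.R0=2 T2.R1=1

spurious: T2.R0=2 T2.R1=0

outcome vector order: (T2.R0,T2.R1)
[SC] allowed = {<0 0> <0 1> <1 0> <1 1> <2 1>}
claimed∖SC = {<2 0>}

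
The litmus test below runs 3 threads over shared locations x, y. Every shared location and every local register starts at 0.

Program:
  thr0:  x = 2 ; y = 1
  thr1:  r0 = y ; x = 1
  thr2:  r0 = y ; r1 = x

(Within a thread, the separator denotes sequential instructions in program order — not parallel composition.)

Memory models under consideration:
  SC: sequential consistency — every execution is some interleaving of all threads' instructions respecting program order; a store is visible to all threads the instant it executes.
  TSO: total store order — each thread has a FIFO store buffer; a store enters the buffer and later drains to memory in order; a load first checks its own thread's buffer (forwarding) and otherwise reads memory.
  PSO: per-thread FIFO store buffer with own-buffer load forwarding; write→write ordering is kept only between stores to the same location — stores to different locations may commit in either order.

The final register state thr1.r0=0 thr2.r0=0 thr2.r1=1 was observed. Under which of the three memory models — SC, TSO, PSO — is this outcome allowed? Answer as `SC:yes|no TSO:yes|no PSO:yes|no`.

outcome vector order: (thr1.r0,thr2.r0,thr2.r1)
SC (10): (0,0,0), (0,0,1), (0,0,2), (0,1,1), (0,1,2), (1,0,0), (1,0,1), (1,0,2), (1,1,1), (1,1,2)
TSO (10): (0,0,0), (0,0,1), (0,0,2), (0,1,1), (0,1,2), (1,0,0), (1,0,1), (1,0,2), (1,1,1), (1,1,2)
PSO (12): (0,0,0), (0,0,1), (0,0,2), (0,1,0), (0,1,1), (0,1,2), (1,0,0), (1,0,1), (1,0,2), (1,1,0), (1,1,1), (1,1,2)
target (0,0,1) ∈ {SC,TSO,PSO}

SC:yes TSO:yes PSO:yes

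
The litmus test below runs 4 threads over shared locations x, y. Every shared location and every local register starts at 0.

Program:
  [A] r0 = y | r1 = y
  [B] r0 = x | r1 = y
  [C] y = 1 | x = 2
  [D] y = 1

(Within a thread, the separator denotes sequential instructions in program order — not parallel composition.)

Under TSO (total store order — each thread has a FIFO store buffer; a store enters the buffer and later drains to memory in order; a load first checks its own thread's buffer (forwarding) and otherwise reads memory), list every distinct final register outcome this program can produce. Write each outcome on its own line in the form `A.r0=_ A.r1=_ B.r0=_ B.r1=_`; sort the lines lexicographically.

outcome vector order: (A.r0,A.r1,B.r0,B.r1)
|TSO outcomes| = 9

A.r0=0 A.r1=0 B.r0=0 B.r1=0
A.r0=0 A.r1=0 B.r0=0 B.r1=1
A.r0=0 A.r1=0 B.r0=2 B.r1=1
A.r0=0 A.r1=1 B.r0=0 B.r1=0
A.r0=0 A.r1=1 B.r0=0 B.r1=1
A.r0=0 A.r1=1 B.r0=2 B.r1=1
A.r0=1 A.r1=1 B.r0=0 B.r1=0
A.r0=1 A.r1=1 B.r0=0 B.r1=1
A.r0=1 A.r1=1 B.r0=2 B.r1=1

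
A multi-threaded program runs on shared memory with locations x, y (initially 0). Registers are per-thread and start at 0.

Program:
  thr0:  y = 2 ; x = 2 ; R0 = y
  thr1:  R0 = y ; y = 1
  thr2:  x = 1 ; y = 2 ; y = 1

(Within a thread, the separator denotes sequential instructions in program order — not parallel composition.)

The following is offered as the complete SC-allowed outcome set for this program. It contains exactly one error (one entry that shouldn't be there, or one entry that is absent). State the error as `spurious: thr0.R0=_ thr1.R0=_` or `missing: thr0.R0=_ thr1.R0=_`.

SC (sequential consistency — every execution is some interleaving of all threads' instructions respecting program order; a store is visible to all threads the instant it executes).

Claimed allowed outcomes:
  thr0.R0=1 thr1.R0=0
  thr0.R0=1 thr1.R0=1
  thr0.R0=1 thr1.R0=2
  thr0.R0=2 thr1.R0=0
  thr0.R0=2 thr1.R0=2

outcome vector order: (thr0.R0,thr1.R0)
under SC → (1,0), (1,1), (1,2), (2,0), (2,1), (2,2)
SC∖claimed = {(2,1)}

missing: thr0.R0=2 thr1.R0=1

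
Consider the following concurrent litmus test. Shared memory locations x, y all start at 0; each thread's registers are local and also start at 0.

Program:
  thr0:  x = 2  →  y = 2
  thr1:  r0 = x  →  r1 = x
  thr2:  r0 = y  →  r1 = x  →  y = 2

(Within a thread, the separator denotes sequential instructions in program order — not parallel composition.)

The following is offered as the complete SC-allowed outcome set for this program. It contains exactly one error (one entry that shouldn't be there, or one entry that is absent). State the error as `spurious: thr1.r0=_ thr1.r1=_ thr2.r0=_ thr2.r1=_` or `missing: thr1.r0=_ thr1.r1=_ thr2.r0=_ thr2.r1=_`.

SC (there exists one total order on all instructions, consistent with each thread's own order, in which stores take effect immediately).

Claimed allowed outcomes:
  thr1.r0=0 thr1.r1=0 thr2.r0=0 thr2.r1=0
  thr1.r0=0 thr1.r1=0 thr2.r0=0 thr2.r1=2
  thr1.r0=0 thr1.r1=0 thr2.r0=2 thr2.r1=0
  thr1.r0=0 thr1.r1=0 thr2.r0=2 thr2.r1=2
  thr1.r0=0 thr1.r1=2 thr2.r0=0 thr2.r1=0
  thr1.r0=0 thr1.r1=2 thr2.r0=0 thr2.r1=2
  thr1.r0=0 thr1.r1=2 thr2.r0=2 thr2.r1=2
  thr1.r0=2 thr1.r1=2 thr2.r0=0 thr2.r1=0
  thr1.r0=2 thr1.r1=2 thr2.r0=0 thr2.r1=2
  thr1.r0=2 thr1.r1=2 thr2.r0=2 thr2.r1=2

outcome vector order: (thr1.r0,thr1.r1,thr2.r0,thr2.r1)
SC (9): (0,0,0,0) (0,0,0,2) (0,0,2,2) (0,2,0,0) (0,2,0,2) (0,2,2,2) (2,2,0,0) (2,2,0,2) (2,2,2,2)
claimed∖SC = {(0,0,2,0)}

spurious: thr1.r0=0 thr1.r1=0 thr2.r0=2 thr2.r1=0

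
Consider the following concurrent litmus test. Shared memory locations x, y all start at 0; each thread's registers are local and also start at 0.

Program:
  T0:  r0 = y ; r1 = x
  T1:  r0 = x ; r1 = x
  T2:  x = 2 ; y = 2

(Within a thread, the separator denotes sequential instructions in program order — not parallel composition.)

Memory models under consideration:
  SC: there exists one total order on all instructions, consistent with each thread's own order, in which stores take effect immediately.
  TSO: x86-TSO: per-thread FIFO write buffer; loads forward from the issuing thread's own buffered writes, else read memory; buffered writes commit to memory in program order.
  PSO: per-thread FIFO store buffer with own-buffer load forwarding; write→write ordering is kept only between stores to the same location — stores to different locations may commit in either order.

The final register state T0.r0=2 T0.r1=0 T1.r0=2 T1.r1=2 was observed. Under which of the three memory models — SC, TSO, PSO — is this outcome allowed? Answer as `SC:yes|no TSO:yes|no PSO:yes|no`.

SC:no TSO:no PSO:yes

outcome vector order: (T0.r0,T0.r1,T1.r0,T1.r1)
under SC → 0/0/0/0 0/0/0/2 0/0/2/2 0/2/0/0 0/2/0/2 0/2/2/2 2/2/0/0 2/2/0/2 2/2/2/2
under TSO → 0/0/0/0 0/0/0/2 0/0/2/2 0/2/0/0 0/2/0/2 0/2/2/2 2/2/0/0 2/2/0/2 2/2/2/2
under PSO → 0/0/0/0 0/0/0/2 0/0/2/2 0/2/0/0 0/2/0/2 0/2/2/2 2/0/0/0 2/0/0/2 2/0/2/2 2/2/0/0 2/2/0/2 2/2/2/2
target 2/0/2/2 ∈ {PSO}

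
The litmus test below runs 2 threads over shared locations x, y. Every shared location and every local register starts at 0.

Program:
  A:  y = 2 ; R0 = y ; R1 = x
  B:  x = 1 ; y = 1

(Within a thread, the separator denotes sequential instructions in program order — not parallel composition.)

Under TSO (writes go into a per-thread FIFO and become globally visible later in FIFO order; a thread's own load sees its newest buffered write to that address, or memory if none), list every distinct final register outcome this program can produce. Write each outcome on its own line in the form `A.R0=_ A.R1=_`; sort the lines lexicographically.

A.R0=1 A.R1=1
A.R0=2 A.R1=0
A.R0=2 A.R1=1

outcome vector order: (A.R0,A.R1)
|TSO outcomes| = 3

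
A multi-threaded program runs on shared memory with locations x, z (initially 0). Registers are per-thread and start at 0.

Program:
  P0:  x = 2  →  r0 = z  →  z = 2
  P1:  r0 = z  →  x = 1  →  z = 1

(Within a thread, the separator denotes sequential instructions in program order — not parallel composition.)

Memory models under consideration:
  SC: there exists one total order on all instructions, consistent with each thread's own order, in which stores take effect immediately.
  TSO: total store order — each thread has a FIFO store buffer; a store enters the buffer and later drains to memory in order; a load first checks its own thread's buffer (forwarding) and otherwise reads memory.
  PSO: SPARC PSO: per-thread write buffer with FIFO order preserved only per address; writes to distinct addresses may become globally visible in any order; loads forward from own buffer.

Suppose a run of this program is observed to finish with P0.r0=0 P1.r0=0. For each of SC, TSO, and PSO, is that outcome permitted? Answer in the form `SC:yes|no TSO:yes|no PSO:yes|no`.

outcome vector order: (P0.r0,P1.r0)
under SC → (0,0) (0,2) (1,0)
under TSO → (0,0) (0,2) (1,0)
under PSO → (0,0) (0,2) (1,0)
target (0,0) ∈ {SC,TSO,PSO}

SC:yes TSO:yes PSO:yes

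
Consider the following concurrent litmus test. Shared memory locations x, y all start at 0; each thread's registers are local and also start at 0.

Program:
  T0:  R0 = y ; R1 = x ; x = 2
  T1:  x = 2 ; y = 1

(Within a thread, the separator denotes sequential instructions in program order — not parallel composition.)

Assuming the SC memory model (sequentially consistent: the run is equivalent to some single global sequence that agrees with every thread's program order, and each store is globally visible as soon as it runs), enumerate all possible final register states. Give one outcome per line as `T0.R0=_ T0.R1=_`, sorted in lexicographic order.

T0.R0=0 T0.R1=0
T0.R0=0 T0.R1=2
T0.R0=1 T0.R1=2

outcome vector order: (T0.R0,T0.R1)
|SC outcomes| = 3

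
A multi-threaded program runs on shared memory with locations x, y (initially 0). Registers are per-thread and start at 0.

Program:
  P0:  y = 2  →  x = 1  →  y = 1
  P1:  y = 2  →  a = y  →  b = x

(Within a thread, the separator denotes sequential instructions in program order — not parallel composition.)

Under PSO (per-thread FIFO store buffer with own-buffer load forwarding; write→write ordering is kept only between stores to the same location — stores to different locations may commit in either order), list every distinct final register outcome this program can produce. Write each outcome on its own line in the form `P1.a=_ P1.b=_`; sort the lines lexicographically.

outcome vector order: (P1.a,P1.b)
|PSO outcomes| = 4

P1.a=1 P1.b=0
P1.a=1 P1.b=1
P1.a=2 P1.b=0
P1.a=2 P1.b=1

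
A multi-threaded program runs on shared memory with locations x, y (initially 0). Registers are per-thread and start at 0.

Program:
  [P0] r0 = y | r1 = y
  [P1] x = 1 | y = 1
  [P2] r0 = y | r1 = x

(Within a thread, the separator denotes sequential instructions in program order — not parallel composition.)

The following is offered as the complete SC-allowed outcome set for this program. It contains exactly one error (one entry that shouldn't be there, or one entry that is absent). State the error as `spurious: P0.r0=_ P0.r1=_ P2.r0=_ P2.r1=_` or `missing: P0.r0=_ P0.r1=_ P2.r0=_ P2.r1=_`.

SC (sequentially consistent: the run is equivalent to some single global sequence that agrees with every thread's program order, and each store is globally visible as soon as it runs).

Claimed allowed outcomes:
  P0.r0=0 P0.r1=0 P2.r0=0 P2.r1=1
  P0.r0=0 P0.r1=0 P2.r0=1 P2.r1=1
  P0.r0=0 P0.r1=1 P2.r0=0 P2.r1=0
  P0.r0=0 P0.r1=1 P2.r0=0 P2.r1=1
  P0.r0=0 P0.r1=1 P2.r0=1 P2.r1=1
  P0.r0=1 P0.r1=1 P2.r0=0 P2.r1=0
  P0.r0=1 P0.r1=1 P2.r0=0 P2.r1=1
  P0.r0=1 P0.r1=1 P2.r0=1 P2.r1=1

outcome vector order: (P0.r0,P0.r1,P2.r0,P2.r1)
SC (9): (0,0,0,0) (0,0,0,1) (0,0,1,1) (0,1,0,0) (0,1,0,1) (0,1,1,1) (1,1,0,0) (1,1,0,1) (1,1,1,1)
SC∖claimed = {(0,0,0,0)}

missing: P0.r0=0 P0.r1=0 P2.r0=0 P2.r1=0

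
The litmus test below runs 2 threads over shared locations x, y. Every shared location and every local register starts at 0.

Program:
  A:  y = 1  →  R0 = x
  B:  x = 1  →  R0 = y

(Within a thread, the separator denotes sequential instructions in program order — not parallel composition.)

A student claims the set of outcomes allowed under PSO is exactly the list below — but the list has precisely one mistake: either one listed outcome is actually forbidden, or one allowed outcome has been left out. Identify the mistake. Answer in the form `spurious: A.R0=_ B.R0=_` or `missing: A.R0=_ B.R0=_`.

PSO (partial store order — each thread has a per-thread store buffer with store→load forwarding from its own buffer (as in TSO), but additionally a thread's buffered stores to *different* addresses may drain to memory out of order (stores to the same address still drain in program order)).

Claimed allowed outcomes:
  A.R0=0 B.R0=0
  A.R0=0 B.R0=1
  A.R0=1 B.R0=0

outcome vector order: (A.R0,B.R0)
under PSO → (0,0), (0,1), (1,0), (1,1)
PSO∖claimed = {(1,1)}

missing: A.R0=1 B.R0=1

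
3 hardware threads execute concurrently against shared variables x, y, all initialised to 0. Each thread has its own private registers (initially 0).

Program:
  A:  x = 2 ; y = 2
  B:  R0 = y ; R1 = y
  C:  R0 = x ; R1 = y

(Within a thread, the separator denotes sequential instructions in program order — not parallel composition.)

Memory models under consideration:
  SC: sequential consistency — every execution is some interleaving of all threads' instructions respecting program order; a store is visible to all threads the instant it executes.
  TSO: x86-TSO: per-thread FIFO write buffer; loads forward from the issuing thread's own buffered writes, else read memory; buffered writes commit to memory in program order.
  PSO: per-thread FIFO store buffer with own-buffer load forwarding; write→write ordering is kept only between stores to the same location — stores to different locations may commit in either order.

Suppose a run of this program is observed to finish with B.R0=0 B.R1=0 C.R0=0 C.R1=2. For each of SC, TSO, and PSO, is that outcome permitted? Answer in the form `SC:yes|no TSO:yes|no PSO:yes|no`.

SC:yes TSO:yes PSO:yes

outcome vector order: (B.R0,B.R1,C.R0,C.R1)
under SC → 0000 0002 0020 0022 0200 0202 0220 0222 2200 2202 2220 2222
under TSO → 0000 0002 0020 0022 0200 0202 0220 0222 2200 2202 2220 2222
under PSO → 0000 0002 0020 0022 0200 0202 0220 0222 2200 2202 2220 2222
target 0002 ∈ {SC,TSO,PSO}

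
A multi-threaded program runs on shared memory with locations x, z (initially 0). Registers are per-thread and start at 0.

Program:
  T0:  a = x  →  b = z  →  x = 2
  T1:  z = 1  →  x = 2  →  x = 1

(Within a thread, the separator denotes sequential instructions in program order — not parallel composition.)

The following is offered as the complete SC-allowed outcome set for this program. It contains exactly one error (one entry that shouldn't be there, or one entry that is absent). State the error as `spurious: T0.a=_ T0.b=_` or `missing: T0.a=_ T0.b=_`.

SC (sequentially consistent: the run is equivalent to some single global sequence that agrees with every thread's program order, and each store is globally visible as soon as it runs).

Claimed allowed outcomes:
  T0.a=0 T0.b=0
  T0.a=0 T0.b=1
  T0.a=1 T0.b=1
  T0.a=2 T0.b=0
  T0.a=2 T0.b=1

spurious: T0.a=2 T0.b=0

outcome vector order: (T0.a,T0.b)
under SC → 0/0, 0/1, 1/1, 2/1
claimed∖SC = {2/0}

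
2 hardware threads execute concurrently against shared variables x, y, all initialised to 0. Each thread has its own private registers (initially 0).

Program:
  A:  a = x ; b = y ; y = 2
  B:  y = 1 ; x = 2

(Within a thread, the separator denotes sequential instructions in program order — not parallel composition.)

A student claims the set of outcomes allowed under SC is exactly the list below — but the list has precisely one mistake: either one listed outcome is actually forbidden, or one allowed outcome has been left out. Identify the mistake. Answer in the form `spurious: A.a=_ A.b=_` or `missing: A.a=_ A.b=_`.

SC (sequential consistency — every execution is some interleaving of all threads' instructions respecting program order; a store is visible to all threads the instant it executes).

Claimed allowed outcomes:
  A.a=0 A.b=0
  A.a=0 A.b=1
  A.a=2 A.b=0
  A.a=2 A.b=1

outcome vector order: (A.a,A.b)
SC: 3 outcomes — {00; 01; 21}
claimed∖SC = {20}

spurious: A.a=2 A.b=0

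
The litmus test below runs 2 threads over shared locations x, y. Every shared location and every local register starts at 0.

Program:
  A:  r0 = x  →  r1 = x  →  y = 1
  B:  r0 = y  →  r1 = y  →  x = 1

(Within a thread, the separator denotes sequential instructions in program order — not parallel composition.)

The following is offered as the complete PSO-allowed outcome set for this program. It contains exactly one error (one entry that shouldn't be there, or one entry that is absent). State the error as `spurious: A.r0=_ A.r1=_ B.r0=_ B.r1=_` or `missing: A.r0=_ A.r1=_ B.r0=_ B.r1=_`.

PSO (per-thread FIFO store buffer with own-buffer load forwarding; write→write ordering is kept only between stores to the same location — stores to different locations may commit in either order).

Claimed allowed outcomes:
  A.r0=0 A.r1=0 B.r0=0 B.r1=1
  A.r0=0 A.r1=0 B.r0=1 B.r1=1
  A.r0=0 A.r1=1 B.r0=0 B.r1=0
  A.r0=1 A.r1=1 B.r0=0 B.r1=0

outcome vector order: (A.r0,A.r1,B.r0,B.r1)
under PSO → (0,0,0,0); (0,0,0,1); (0,0,1,1); (0,1,0,0); (1,1,0,0)
PSO∖claimed = {(0,0,0,0)}

missing: A.r0=0 A.r1=0 B.r0=0 B.r1=0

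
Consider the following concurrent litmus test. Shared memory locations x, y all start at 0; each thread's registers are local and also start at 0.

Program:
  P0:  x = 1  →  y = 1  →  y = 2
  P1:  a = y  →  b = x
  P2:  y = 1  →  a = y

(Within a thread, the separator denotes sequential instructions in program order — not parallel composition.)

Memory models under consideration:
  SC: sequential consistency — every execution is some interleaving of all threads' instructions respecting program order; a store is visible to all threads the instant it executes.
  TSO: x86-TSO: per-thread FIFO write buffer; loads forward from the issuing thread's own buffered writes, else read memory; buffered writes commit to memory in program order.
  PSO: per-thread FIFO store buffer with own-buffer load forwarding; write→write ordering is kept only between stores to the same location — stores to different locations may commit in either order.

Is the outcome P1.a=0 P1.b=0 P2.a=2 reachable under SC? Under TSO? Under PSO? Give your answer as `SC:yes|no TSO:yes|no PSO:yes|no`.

SC:yes TSO:yes PSO:yes

outcome vector order: (P1.a,P1.b,P2.a)
SC: 10 outcomes — {001, 002, 011, 012, 101, 102, 111, 112, 211, 212}
TSO: 10 outcomes — {001, 002, 011, 012, 101, 102, 111, 112, 211, 212}
PSO: 12 outcomes — {001, 002, 011, 012, 101, 102, 111, 112, 201, 202, 211, 212}
target 002 ∈ {SC,TSO,PSO}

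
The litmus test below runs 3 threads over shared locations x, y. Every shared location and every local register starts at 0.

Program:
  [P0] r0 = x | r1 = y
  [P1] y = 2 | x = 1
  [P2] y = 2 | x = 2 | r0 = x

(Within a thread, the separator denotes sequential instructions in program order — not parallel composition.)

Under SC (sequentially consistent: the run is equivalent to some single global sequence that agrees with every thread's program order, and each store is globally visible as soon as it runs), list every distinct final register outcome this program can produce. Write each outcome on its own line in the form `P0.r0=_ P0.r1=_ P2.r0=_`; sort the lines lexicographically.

outcome vector order: (P0.r0,P0.r1,P2.r0)
|SC outcomes| = 8

P0.r0=0 P0.r1=0 P2.r0=1
P0.r0=0 P0.r1=0 P2.r0=2
P0.r0=0 P0.r1=2 P2.r0=1
P0.r0=0 P0.r1=2 P2.r0=2
P0.r0=1 P0.r1=2 P2.r0=1
P0.r0=1 P0.r1=2 P2.r0=2
P0.r0=2 P0.r1=2 P2.r0=1
P0.r0=2 P0.r1=2 P2.r0=2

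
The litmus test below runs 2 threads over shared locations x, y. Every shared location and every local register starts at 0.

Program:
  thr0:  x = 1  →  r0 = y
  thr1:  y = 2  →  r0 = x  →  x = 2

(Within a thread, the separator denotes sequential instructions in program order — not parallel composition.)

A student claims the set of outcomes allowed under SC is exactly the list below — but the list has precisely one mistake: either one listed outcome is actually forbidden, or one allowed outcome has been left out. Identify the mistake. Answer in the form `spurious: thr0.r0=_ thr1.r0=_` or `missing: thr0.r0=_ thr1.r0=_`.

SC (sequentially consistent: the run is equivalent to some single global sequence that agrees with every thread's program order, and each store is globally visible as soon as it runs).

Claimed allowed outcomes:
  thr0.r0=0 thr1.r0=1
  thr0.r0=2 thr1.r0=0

outcome vector order: (thr0.r0,thr1.r0)
SC: 3 outcomes — {(0,1) (2,0) (2,1)}
SC∖claimed = {(2,1)}

missing: thr0.r0=2 thr1.r0=1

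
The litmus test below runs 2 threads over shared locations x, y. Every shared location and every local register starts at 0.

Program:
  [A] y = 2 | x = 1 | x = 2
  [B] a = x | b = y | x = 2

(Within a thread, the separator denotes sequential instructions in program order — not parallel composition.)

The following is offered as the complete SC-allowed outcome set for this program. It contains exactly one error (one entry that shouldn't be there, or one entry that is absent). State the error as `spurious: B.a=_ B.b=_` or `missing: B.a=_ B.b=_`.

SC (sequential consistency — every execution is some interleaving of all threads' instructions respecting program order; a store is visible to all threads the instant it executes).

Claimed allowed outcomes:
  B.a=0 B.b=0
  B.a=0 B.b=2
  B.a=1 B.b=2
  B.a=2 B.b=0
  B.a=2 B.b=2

outcome vector order: (B.a,B.b)
under SC → (0,0); (0,2); (1,2); (2,2)
claimed∖SC = {(2,0)}

spurious: B.a=2 B.b=0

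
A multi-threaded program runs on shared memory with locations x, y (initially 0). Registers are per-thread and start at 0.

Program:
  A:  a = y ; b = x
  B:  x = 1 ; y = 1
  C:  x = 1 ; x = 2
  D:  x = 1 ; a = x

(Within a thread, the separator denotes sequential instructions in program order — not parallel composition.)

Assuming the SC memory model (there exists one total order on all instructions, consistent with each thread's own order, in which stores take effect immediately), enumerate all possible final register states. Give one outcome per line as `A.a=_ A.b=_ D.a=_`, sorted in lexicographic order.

outcome vector order: (A.a,A.b,D.a)
|SC outcomes| = 10

A.a=0 A.b=0 D.a=1
A.a=0 A.b=0 D.a=2
A.a=0 A.b=1 D.a=1
A.a=0 A.b=1 D.a=2
A.a=0 A.b=2 D.a=1
A.a=0 A.b=2 D.a=2
A.a=1 A.b=1 D.a=1
A.a=1 A.b=1 D.a=2
A.a=1 A.b=2 D.a=1
A.a=1 A.b=2 D.a=2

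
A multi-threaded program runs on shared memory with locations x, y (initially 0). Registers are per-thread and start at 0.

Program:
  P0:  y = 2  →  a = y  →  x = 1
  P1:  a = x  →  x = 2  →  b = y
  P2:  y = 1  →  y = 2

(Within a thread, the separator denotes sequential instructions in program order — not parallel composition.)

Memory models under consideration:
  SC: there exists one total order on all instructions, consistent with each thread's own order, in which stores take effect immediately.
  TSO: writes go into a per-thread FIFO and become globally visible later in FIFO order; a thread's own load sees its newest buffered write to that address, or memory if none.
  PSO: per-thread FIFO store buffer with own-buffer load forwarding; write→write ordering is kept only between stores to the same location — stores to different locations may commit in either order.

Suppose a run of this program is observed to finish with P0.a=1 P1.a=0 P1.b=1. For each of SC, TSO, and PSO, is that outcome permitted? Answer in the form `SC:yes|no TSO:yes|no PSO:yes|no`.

outcome vector order: (P0.a,P1.a,P1.b)
SC (10): 1/0/0; 1/0/1; 1/0/2; 1/1/1; 1/1/2; 2/0/0; 2/0/1; 2/0/2; 2/1/1; 2/1/2
TSO (10): 1/0/0; 1/0/1; 1/0/2; 1/1/1; 1/1/2; 2/0/0; 2/0/1; 2/0/2; 2/1/1; 2/1/2
PSO (11): 1/0/0; 1/0/1; 1/0/2; 1/1/1; 1/1/2; 2/0/0; 2/0/1; 2/0/2; 2/1/0; 2/1/1; 2/1/2
target 1/0/1 ∈ {SC,TSO,PSO}

SC:yes TSO:yes PSO:yes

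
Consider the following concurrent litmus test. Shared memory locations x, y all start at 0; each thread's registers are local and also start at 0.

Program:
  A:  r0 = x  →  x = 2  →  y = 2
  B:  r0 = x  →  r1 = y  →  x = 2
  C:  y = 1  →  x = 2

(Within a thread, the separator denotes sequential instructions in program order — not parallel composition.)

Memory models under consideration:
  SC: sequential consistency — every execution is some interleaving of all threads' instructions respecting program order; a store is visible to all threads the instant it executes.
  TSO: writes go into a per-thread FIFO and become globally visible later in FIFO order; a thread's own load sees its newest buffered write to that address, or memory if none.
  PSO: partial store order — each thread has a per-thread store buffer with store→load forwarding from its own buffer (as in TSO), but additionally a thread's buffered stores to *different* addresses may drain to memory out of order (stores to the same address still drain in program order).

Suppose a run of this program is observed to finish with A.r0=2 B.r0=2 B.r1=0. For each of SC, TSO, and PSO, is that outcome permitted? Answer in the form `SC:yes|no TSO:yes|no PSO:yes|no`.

outcome vector order: (A.r0,B.r0,B.r1)
[SC] allowed = {(0,0,0) (0,0,1) (0,0,2) (0,2,0) (0,2,1) (0,2,2) (2,0,0) (2,0,1) (2,0,2) (2,2,1) (2,2,2)}
[TSO] allowed = {(0,0,0) (0,0,1) (0,0,2) (0,2,0) (0,2,1) (0,2,2) (2,0,0) (2,0,1) (2,0,2) (2,2,1) (2,2,2)}
[PSO] allowed = {(0,0,0) (0,0,1) (0,0,2) (0,2,0) (0,2,1) (0,2,2) (2,0,0) (2,0,1) (2,0,2) (2,2,0) (2,2,1) (2,2,2)}
target (2,2,0) ∈ {PSO}

SC:no TSO:no PSO:yes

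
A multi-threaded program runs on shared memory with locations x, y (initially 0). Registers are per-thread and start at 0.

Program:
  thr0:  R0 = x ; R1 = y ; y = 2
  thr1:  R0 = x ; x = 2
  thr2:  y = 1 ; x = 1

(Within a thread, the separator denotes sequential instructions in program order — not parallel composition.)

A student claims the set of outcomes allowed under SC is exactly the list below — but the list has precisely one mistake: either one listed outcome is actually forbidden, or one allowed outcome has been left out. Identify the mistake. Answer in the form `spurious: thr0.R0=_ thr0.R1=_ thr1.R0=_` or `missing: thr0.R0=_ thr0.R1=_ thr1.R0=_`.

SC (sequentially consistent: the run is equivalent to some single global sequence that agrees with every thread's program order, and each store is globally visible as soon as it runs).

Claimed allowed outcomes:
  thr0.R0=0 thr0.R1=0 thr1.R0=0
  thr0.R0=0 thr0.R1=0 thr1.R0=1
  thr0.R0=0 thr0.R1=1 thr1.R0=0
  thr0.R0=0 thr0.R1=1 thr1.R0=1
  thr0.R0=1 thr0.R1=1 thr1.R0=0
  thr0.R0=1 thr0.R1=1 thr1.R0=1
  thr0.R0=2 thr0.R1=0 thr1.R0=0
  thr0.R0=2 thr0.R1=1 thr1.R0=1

missing: thr0.R0=2 thr0.R1=1 thr1.R0=0

outcome vector order: (thr0.R0,thr0.R1,thr1.R0)
[SC] allowed = {000, 001, 010, 011, 110, 111, 200, 210, 211}
SC∖claimed = {210}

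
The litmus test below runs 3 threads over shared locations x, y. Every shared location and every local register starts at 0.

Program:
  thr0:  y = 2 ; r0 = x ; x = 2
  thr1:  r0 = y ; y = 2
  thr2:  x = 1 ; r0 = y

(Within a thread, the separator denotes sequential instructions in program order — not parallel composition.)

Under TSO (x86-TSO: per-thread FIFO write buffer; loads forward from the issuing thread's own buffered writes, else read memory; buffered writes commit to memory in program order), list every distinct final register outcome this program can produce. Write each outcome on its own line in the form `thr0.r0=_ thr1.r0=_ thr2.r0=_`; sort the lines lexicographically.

outcome vector order: (thr0.r0,thr1.r0,thr2.r0)
|TSO outcomes| = 8

thr0.r0=0 thr1.r0=0 thr2.r0=0
thr0.r0=0 thr1.r0=0 thr2.r0=2
thr0.r0=0 thr1.r0=2 thr2.r0=0
thr0.r0=0 thr1.r0=2 thr2.r0=2
thr0.r0=1 thr1.r0=0 thr2.r0=0
thr0.r0=1 thr1.r0=0 thr2.r0=2
thr0.r0=1 thr1.r0=2 thr2.r0=0
thr0.r0=1 thr1.r0=2 thr2.r0=2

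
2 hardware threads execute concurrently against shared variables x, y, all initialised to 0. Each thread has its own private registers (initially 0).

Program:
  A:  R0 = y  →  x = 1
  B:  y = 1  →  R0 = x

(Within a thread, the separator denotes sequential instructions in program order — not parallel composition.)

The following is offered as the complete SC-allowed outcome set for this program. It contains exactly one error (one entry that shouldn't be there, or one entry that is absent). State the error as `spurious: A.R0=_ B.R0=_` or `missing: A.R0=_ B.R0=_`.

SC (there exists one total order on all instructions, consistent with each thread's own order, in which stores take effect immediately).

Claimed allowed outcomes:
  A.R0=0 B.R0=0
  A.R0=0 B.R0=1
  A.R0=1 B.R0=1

missing: A.R0=1 B.R0=0

outcome vector order: (A.R0,B.R0)
SC: 4 outcomes — {<0 0>; <0 1>; <1 0>; <1 1>}
SC∖claimed = {<1 0>}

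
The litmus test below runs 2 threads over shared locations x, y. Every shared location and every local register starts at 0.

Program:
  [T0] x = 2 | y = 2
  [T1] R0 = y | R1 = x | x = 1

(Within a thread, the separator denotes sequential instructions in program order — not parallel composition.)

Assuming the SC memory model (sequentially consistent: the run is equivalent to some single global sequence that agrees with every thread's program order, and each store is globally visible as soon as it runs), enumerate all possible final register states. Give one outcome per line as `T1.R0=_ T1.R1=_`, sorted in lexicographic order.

T1.R0=0 T1.R1=0
T1.R0=0 T1.R1=2
T1.R0=2 T1.R1=2

outcome vector order: (T1.R0,T1.R1)
|SC outcomes| = 3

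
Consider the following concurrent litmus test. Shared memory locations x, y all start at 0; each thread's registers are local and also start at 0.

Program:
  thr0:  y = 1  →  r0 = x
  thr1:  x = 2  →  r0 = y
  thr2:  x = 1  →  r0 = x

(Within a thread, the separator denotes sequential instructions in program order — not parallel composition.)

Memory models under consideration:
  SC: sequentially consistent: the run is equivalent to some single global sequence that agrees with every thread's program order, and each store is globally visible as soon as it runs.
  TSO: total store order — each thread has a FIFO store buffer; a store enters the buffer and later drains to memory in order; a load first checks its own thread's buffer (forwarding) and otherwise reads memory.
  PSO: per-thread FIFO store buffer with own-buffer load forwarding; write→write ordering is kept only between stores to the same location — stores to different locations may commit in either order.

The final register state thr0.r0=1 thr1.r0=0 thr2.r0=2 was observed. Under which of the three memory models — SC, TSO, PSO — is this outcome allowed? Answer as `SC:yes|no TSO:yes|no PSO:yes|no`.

outcome vector order: (thr0.r0,thr1.r0,thr2.r0)
under SC → <0 1 1>, <0 1 2>, <1 0 1>, <1 1 1>, <1 1 2>, <2 0 1>, <2 0 2>, <2 1 1>, <2 1 2>
under TSO → <0 0 1>, <0 0 2>, <0 1 1>, <0 1 2>, <1 0 1>, <1 0 2>, <1 1 1>, <1 1 2>, <2 0 1>, <2 0 2>, <2 1 1>, <2 1 2>
under PSO → <0 0 1>, <0 0 2>, <0 1 1>, <0 1 2>, <1 0 1>, <1 0 2>, <1 1 1>, <1 1 2>, <2 0 1>, <2 0 2>, <2 1 1>, <2 1 2>
target <1 0 2> ∈ {TSO,PSO}

SC:no TSO:yes PSO:yes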